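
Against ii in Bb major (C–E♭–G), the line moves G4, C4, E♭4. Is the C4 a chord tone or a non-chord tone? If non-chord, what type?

Chord tone (the root of C minor triad).

C minor triad contains C, E♭, G; C is the root, so it is a chord tone.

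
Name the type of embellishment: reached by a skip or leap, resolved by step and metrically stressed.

Appoggiatura.

Approach: by leap. Departure: by step. Metric position: strong.
Leap in, step out, in a metrically strong position — an appoggiatura. (It is the mirror image of the escape tone, which steps in and leaps out from a weak position.)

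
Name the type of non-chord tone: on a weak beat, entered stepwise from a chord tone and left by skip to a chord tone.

Escape tone.

Approach: by step. Departure: by leap. Metric position: weak.
Step in, leap out, from a weak position — an escape tone (échappée). (It is the mirror image of the appoggiatura, which leaps in and steps out on a strong beat.)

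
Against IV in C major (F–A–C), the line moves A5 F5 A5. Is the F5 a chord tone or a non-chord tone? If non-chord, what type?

F major triad contains F, A, C; F is the root, so it is a chord tone.

Chord tone (the root of F major triad).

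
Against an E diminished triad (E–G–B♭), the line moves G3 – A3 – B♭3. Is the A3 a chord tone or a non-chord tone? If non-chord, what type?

Non-chord tone — a passing tone.

The harmony at that moment is E diminished triad (E, G, B♭); A3 is not a chord tone.
It is approached by step up from G3 and left by step up to B♭3.
Step in, step out in the same direction — a passing tone.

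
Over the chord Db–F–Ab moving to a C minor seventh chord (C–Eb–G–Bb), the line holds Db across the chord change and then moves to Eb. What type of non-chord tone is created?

The harmony at that moment is C minor seventh chord (C, Eb, G, Bb); Db is not a chord tone.
It is held over (the same pitch as the preceding Db) and left by step up to Eb.
Held over from the previous chord and resolving up by step — a retardation.

Db is a retardation.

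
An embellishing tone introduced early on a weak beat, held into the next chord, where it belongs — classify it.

Approach: ahead of the chord change (typically by step), so it is dissonant against the current harmony. Departure: none — the same pitch is restated or held and is a chord tone of the new harmony.
Dissonant first, consonant once the harmony catches up: the note simply arrives early — an anticipation. (The reverse timing, consonant first and dissonant after the change, would be a suspension or retardation.)

Anticipation.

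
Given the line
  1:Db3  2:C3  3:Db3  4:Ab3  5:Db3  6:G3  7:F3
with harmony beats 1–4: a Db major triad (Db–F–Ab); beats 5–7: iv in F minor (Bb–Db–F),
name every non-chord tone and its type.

The harmony at that moment is Db major triad (Db, F, Ab); C3 is not a chord tone.
It is approached by step down from Db3 and left by step up to Db3.
Step away and step back to the same note — a neighbor tone (lower neighbor).
The harmony at that moment is Bb minor triad (Bb, Db, F); G3 is not a chord tone.
It is approached by leap up from Db3 and left by step down to F3.
Leap in, step out — an appoggiatura.

C3 (beat 2) — neighbor tone; G3 (beat 6) — appoggiatura.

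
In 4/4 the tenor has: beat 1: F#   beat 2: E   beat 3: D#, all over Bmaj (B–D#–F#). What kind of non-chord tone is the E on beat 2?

Passing tone.

The harmony at that moment is B major triad (B, D#, F#); E is not a chord tone.
It is approached by step down from F# and left by step down to D#.
Step in, step out in the same direction — a passing tone.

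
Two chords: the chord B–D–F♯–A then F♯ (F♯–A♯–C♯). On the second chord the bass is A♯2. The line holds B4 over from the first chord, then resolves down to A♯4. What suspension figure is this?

At the second chord the bass is A♯2. The suspended B4 lies a ninth above the bass; after resolving down by step to A♯4, the interval above the bass becomes an octave.
Suspension figures are named by those two intervals: 9–8.

9–8 suspension.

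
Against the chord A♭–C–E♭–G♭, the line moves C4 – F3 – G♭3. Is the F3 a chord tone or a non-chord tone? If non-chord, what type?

The harmony at that moment is A♭ dominant seventh chord (A♭, C, E♭, G♭); F3 is not a chord tone.
It is approached by leap down from C4 and left by step up to G♭3.
Leap in, step out — an appoggiatura.

Non-chord tone — an appoggiatura.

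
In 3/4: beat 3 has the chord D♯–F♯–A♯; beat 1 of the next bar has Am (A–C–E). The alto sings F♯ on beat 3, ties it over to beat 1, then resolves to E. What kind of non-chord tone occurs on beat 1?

The harmony at that moment is A minor triad (A, C, E); F♯ is not a chord tone.
It is held over (the same pitch as the preceding F♯) and left by step down to E.
Held over from the previous chord and resolving down by step — a suspension.

Suspension.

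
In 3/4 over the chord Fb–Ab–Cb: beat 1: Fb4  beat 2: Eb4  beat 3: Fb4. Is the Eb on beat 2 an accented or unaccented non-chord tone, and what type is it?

Unaccented neighbor tone.

The harmony at that moment is Fb major triad (Fb, Ab, Cb); Eb4 is not a chord tone.
It is approached by step down from Fb4 and left by step up to Fb4.
Step away and step back to the same note — a neighbor tone (lower neighbor).
It falls on a weak beat, so it is unaccented.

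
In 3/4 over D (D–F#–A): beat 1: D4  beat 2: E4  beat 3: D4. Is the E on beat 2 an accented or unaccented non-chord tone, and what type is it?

The harmony at that moment is D major triad (D, F#, A); E4 is not a chord tone.
It is approached by step up from D4 and left by step down to D4.
Step away and step back to the same note — a neighbor tone (upper neighbor).
It falls on a weak beat, so it is unaccented.

Unaccented neighbor tone.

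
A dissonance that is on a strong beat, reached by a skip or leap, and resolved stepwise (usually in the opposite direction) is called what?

Approach: by leap. Departure: by step. Metric position: strong.
Leap in, step out, in a metrically strong position — an appoggiatura. (It is the mirror image of the escape tone, which steps in and leaps out from a weak position.)

Appoggiatura.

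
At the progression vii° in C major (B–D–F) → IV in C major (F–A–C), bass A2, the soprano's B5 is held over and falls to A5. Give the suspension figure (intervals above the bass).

9–8 suspension.

At the second chord the bass is A2. The suspended B5 lies a ninth above the bass; after resolving down by step to A5, the interval above the bass becomes an octave.
Suspension figures are named by those two intervals: 9–8.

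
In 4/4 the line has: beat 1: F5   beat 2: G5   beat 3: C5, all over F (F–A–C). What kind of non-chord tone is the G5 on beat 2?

The harmony at that moment is F major triad (F, A, C); G5 is not a chord tone.
It is approached by step up from F5 and left by leap down to C5.
Step in, leap out, on a weak beat — an escape tone.

Escape tone.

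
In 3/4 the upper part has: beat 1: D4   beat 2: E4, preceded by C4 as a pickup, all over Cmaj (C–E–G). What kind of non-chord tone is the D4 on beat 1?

The harmony at that moment is C major triad (C, E, G); D4 is not a chord tone.
It is approached by step up from C4 and left by step up to E4.
Step in, step out in the same direction — a passing tone.

Passing tone.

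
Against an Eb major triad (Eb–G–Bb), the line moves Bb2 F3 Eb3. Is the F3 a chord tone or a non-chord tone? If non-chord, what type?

The harmony at that moment is Eb major triad (Eb, G, Bb); F3 is not a chord tone.
It is approached by leap up from Bb2 and left by step down to Eb3.
Leap in, step out — an appoggiatura.

Non-chord tone — an appoggiatura.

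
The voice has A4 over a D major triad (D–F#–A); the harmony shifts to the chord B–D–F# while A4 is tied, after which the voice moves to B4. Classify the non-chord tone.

A4 is a retardation.

The harmony at that moment is B minor triad (B, D, F#); A4 is not a chord tone.
It is held over (the same pitch as the preceding A4) and left by step up to B4.
Held over from the previous chord and resolving up by step — a retardation.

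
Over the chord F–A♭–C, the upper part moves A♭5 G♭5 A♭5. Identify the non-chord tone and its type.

The harmony at that moment is F minor triad (F, A♭, C); G♭5 is not a chord tone.
It is approached by step down from A♭5 and left by step up to A♭5.
Step away and step back to the same note — a neighbor tone (lower neighbor).

G♭5 is a neighbor tone.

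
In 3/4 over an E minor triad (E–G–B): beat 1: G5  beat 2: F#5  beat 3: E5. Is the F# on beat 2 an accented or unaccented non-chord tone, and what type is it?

The harmony at that moment is E minor triad (E, G, B); F#5 is not a chord tone.
It is approached by step down from G5 and left by step down to E5.
Step in, step out in the same direction — a passing tone.
It falls on a weak beat, so it is unaccented.

Unaccented passing tone.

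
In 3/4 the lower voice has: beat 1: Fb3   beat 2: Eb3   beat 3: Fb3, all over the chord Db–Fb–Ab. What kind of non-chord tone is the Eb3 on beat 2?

Lower neighbor tone.

The harmony at that moment is Db minor triad (Db, Fb, Ab); Eb3 is not a chord tone.
It is approached by step down from Fb3 and left by step up to Fb3.
Step away and step back to the same note — a neighbor tone (lower neighbor).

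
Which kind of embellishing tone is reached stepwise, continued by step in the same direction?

Approach: by step. Departure: by step, continuing in the same direction.
Stepwise on both sides with no change of direction means the note fills in the space between two different chord tones — a passing tone. (Had it turned back to its starting note it would be a neighbor tone instead.)

Passing tone.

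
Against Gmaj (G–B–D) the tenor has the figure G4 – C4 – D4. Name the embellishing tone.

C4 is an appoggiatura.

The harmony at that moment is G major triad (G, B, D); C4 is not a chord tone.
It is approached by leap down from G4 and left by step up to D4.
Leap in, step out — an appoggiatura.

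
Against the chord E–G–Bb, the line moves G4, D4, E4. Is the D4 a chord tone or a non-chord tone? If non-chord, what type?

The harmony at that moment is E diminished triad (E, G, Bb); D4 is not a chord tone.
It is approached by leap down from G4 and left by step up to E4.
Leap in, step out — an appoggiatura.

Non-chord tone — an appoggiatura.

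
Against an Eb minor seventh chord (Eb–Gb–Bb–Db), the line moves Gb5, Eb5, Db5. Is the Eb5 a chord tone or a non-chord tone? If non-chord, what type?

Chord tone (the root of Eb minor seventh chord).

Eb minor seventh chord contains Eb, Gb, Bb, Db; Eb is the root, so it is a chord tone.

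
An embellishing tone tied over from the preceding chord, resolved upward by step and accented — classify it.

Approach: by preparation — the pitch is first a chord tone, then held (tied or repeated) while the harmony changes under it. Departure: up by step. Metric position: strong.
A prepared dissonance that resolves upward by step — a retardation. (The same figure resolving downward would be a suspension.)

Retardation.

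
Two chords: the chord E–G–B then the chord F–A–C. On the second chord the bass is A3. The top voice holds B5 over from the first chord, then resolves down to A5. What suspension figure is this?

9–8 suspension.

At the second chord the bass is A3. The suspended B5 lies a ninth above the bass; after resolving down by step to A5, the interval above the bass becomes an octave.
Suspension figures are named by those two intervals: 9–8.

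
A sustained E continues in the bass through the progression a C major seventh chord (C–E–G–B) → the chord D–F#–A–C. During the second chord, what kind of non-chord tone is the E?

Pedal tone (pedal point).

The harmony at that moment is D dominant seventh chord (D, F#, A, C); E is not a chord tone.
It is held over (the same pitch as the preceding E) and then sustained as the same pitch into the next harmony.
Sustained through a change of harmony — a pedal tone.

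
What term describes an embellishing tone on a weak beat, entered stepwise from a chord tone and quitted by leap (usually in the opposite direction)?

Escape tone.

Approach: by step. Departure: by leap. Metric position: weak.
Step in, leap out, from a weak position — an escape tone (échappée). (It is the mirror image of the appoggiatura, which leaps in and steps out on a strong beat.)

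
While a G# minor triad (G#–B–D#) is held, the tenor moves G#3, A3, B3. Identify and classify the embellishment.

A3 is a passing tone.

The harmony at that moment is G# minor triad (G#, B, D#); A3 is not a chord tone.
It is approached by step up from G#3 and left by step up to B3.
Step in, step out in the same direction — a passing tone.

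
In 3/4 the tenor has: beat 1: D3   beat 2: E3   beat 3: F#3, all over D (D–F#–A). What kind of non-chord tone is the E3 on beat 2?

The harmony at that moment is D major triad (D, F#, A); E3 is not a chord tone.
It is approached by step up from D3 and left by step up to F#3.
Step in, step out in the same direction — a passing tone.

Passing tone.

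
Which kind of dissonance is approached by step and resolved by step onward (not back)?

Approach: by step. Departure: by step, continuing in the same direction.
Stepwise on both sides with no change of direction means the note fills in the space between two different chord tones — a passing tone. (Had it turned back to its starting note it would be a neighbor tone instead.)

Passing tone.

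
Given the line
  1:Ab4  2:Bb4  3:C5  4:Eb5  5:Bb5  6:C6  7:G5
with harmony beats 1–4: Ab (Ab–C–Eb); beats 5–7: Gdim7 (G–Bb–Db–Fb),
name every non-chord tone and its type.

Bb4 (beat 2) — passing tone; C6 (beat 6) — escape tone.

The harmony at that moment is Ab major triad (Ab, C, Eb); Bb4 is not a chord tone.
It is approached by step up from Ab4 and left by step up to C5.
Step in, step out in the same direction — a passing tone.
The harmony at that moment is G diminished seventh chord (G, Bb, Db, Fb); C6 is not a chord tone.
It is approached by step up from Bb5 and left by leap down to G5.
Step in, leap out — an escape tone.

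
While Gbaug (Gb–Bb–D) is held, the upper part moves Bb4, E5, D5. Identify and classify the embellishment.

The harmony at that moment is Gb augmented triad (Gb, Bb, D); E5 is not a chord tone.
It is approached by leap up from Bb4 and left by step down to D5.
Leap in, step out — an appoggiatura.

E5 is an appoggiatura.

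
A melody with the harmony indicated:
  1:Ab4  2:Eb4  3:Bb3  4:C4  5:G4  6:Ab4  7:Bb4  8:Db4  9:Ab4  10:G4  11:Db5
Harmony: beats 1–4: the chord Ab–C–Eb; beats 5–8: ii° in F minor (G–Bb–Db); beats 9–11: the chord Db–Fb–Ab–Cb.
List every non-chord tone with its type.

Bb3 (beat 3) — appoggiatura; Ab4 (beat 6) — passing tone; G4 (beat 10) — escape tone.

The harmony at that moment is Ab major triad (Ab, C, Eb); Bb3 is not a chord tone.
It is approached by leap down from Eb4 and left by step up to C4.
Leap in, step out — an appoggiatura.
The harmony at that moment is G diminished triad (G, Bb, Db); Ab4 is not a chord tone.
It is approached by step up from G4 and left by step up to Bb4.
Step in, step out in the same direction — a passing tone.
The harmony at that moment is Db minor seventh chord (Db, Fb, Ab, Cb); G4 is not a chord tone.
It is approached by step down from Ab4 and left by leap up to Db5.
Step in, leap out — an escape tone.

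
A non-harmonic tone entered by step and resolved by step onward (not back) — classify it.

Passing tone.

Approach: by step. Departure: by step, continuing in the same direction.
Stepwise on both sides with no change of direction means the note fills in the space between two different chord tones — a passing tone. (Had it turned back to its starting note it would be a neighbor tone instead.)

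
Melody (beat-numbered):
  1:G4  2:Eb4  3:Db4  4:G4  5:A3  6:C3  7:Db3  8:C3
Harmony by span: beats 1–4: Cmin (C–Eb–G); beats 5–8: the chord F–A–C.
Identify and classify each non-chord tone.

Db4 (beat 3) — escape tone; Db3 (beat 7) — neighbor tone.

The harmony at that moment is C minor triad (C, Eb, G); Db4 is not a chord tone.
It is approached by step down from Eb4 and left by leap up to G4.
Step in, leap out — an escape tone.
The harmony at that moment is F major triad (F, A, C); Db3 is not a chord tone.
It is approached by step up from C3 and left by step down to C3.
Step away and step back to the same note — a neighbor tone (upper neighbor).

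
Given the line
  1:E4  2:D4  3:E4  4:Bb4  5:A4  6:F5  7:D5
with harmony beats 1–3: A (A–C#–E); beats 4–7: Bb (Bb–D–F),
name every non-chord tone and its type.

The harmony at that moment is A major triad (A, C#, E); D4 is not a chord tone.
It is approached by step down from E4 and left by step up to E4.
Step away and step back to the same note — a neighbor tone (lower neighbor).
The harmony at that moment is Bb major triad (Bb, D, F); A4 is not a chord tone.
It is approached by step down from Bb4 and left by leap up to F5.
Step in, leap out — an escape tone.

D4 (beat 2) — neighbor tone; A4 (beat 5) — escape tone.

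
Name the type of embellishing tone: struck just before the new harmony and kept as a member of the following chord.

Approach: ahead of the chord change (typically by step), so it is dissonant against the current harmony. Departure: none — the same pitch is restated or held and is a chord tone of the new harmony.
Dissonant first, consonant once the harmony catches up: the note simply arrives early — an anticipation. (The reverse timing, consonant first and dissonant after the change, would be a suspension or retardation.)

Anticipation.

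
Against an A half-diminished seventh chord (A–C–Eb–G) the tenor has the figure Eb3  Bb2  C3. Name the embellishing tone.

The harmony at that moment is A half-diminished seventh chord (A, C, Eb, G); Bb2 is not a chord tone.
It is approached by leap down from Eb3 and left by step up to C3.
Leap in, step out — an appoggiatura.

Bb2 is an appoggiatura.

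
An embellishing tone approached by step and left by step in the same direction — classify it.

Passing tone.

Approach: by step. Departure: by step, continuing in the same direction.
Stepwise on both sides with no change of direction means the note fills in the space between two different chord tones — a passing tone. (Had it turned back to its starting note it would be a neighbor tone instead.)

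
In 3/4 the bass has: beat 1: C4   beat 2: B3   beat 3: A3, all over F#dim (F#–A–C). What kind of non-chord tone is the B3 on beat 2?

Passing tone.

The harmony at that moment is F# diminished triad (F#, A, C); B3 is not a chord tone.
It is approached by step down from C4 and left by step down to A3.
Step in, step out in the same direction — a passing tone.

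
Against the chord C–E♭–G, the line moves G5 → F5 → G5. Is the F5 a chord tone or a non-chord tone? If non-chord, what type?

The harmony at that moment is C minor triad (C, E♭, G); F5 is not a chord tone.
It is approached by step down from G5 and left by step up to G5.
Step away and step back to the same note — a neighbor tone (lower neighbor).

Non-chord tone — a neighbor tone.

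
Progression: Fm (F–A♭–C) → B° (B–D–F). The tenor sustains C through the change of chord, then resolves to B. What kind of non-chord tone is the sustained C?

C is a suspension.

The harmony at that moment is B diminished triad (B, D, F); C is not a chord tone.
It is held over (the same pitch as the preceding C) and left by step down to B.
Held over from the previous chord and resolving down by step — a suspension.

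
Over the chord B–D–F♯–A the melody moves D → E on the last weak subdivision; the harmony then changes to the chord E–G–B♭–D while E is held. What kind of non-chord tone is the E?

The harmony at that moment is B minor seventh chord (B, D, F♯, A); E is not a chord tone.
It is approached by step up from D and then sustained as the same pitch into the next harmony.
Arriving early and becoming a chord tone when the harmony changes — an anticipation.

E is an anticipation.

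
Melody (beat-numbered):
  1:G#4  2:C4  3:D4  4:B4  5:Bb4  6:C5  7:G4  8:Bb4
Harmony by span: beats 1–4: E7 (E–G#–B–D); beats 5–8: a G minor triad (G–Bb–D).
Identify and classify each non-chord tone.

C4 (beat 2) — appoggiatura; C5 (beat 6) — escape tone.

The harmony at that moment is E dominant seventh chord (E, G#, B, D); C4 is not a chord tone.
It is approached by leap down from G#4 and left by step up to D4.
Leap in, step out — an appoggiatura.
The harmony at that moment is G minor triad (G, Bb, D); C5 is not a chord tone.
It is approached by step up from Bb4 and left by leap down to G4.
Step in, leap out — an escape tone.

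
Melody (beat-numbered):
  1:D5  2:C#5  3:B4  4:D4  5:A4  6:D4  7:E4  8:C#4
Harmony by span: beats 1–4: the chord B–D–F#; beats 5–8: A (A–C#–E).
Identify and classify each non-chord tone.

The harmony at that moment is B minor triad (B, D, F#); C#5 is not a chord tone.
It is approached by step down from D5 and left by step down to B4.
Step in, step out in the same direction — a passing tone.
The harmony at that moment is A major triad (A, C#, E); D4 is not a chord tone.
It is approached by leap down from A4 and left by step up to E4.
Leap in, step out — an appoggiatura.

C#5 (beat 2) — passing tone; D4 (beat 6) — appoggiatura.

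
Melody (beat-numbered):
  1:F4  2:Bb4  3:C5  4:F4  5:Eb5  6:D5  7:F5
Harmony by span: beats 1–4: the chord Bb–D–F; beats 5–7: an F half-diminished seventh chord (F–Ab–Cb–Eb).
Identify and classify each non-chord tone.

C5 (beat 3) — escape tone; D5 (beat 6) — escape tone.

The harmony at that moment is Bb major triad (Bb, D, F); C5 is not a chord tone.
It is approached by step up from Bb4 and left by leap down to F4.
Step in, leap out — an escape tone.
The harmony at that moment is F half-diminished seventh chord (F, Ab, Cb, Eb); D5 is not a chord tone.
It is approached by step down from Eb5 and left by leap up to F5.
Step in, leap out — an escape tone.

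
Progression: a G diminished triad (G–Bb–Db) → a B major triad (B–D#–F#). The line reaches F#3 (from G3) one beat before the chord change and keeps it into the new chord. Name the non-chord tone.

The harmony at that moment is G diminished triad (G, Bb, Db); F#3 is not a chord tone.
It is approached by step down from G3 and then sustained as the same pitch into the next harmony.
Arriving early and becoming a chord tone when the harmony changes — an anticipation.

F#3 is an anticipation.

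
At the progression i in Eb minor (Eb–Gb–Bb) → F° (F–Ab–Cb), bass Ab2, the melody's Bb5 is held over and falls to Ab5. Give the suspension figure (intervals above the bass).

At the second chord the bass is Ab2. The suspended Bb5 lies a ninth above the bass; after resolving down by step to Ab5, the interval above the bass becomes an octave.
Suspension figures are named by those two intervals: 9–8.

9–8 suspension.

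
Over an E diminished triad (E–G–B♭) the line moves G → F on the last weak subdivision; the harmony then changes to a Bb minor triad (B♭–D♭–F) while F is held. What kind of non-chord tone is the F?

F is an anticipation.

The harmony at that moment is E diminished triad (E, G, B♭); F is not a chord tone.
It is approached by step down from G and then sustained as the same pitch into the next harmony.
Arriving early and becoming a chord tone when the harmony changes — an anticipation.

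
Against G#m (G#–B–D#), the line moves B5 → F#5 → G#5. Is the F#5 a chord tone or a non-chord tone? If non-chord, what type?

Non-chord tone — an appoggiatura.

The harmony at that moment is G# minor triad (G#, B, D#); F#5 is not a chord tone.
It is approached by leap down from B5 and left by step up to G#5.
Leap in, step out — an appoggiatura.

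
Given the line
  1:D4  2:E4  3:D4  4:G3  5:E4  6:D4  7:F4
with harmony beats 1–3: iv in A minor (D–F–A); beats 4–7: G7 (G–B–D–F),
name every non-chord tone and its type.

E4 (beat 2) — neighbor tone; E4 (beat 5) — appoggiatura.

The harmony at that moment is D minor triad (D, F, A); E4 is not a chord tone.
It is approached by step up from D4 and left by step down to D4.
Step away and step back to the same note — a neighbor tone (upper neighbor).
The harmony at that moment is G dominant seventh chord (G, B, D, F); E4 is not a chord tone.
It is approached by leap up from G3 and left by step down to D4.
Leap in, step out — an appoggiatura.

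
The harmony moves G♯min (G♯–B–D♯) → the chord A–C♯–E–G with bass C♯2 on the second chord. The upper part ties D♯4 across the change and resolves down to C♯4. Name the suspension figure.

At the second chord the bass is C♯2. The suspended D♯4 lies a ninth above the bass; after resolving down by step to C♯4, the interval above the bass becomes an octave.
Suspension figures are named by those two intervals: 9–8.

9–8 suspension.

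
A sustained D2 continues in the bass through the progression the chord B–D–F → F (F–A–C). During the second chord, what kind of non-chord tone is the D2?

The harmony at that moment is F major triad (F, A, C); D2 is not a chord tone.
It is held over (the same pitch as the preceding D2) and then sustained as the same pitch into the next harmony.
Sustained through a change of harmony — a pedal tone.

Pedal tone (pedal point).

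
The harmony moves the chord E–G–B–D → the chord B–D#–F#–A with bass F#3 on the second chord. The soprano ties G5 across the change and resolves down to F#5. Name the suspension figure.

9–8 suspension.

At the second chord the bass is F#3. The suspended G5 lies a ninth above the bass; after resolving down by step to F#5, the interval above the bass becomes an octave.
Suspension figures are named by those two intervals: 9–8.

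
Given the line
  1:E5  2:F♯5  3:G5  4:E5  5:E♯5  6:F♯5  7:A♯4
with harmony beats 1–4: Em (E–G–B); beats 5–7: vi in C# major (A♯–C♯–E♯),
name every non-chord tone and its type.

F♯5 (beat 2) — passing tone; F♯5 (beat 6) — escape tone.

The harmony at that moment is E minor triad (E, G, B); F♯5 is not a chord tone.
It is approached by step up from E5 and left by step up to G5.
Step in, step out in the same direction — a passing tone.
The harmony at that moment is A♯ minor triad (A♯, C♯, E♯); F♯5 is not a chord tone.
It is approached by step up from E♯5 and left by leap down to A♯4.
Step in, leap out — an escape tone.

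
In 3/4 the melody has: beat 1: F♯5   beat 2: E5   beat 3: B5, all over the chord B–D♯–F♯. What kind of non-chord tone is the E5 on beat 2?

The harmony at that moment is B major triad (B, D♯, F♯); E5 is not a chord tone.
It is approached by step down from F♯5 and left by leap up to B5.
Step in, leap out, on a weak beat — an escape tone.

Escape tone.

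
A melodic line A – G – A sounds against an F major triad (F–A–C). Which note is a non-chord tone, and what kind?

G is a neighbor tone.

The harmony at that moment is F major triad (F, A, C); G is not a chord tone.
It is approached by step down from A and left by step up to A.
Step away and step back to the same note — a neighbor tone (lower neighbor).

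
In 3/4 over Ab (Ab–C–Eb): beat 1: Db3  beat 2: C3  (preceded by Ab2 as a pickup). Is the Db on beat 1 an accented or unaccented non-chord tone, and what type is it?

Accented appoggiatura.

The harmony at that moment is Ab major triad (Ab, C, Eb); Db3 is not a chord tone.
It is approached by leap up from Ab2 and left by step down to C3.
Leap in, step out — an appoggiatura.
It falls on the downbeat, so it is accented.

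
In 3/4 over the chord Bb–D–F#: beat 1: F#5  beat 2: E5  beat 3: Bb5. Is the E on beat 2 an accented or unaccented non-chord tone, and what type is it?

The harmony at that moment is Bb augmented triad (Bb, D, F#); E5 is not a chord tone.
It is approached by step down from F#5 and left by leap up to Bb5.
Step in, leap out — an escape tone.
It falls on a weak beat, so it is unaccented.

Unaccented escape tone.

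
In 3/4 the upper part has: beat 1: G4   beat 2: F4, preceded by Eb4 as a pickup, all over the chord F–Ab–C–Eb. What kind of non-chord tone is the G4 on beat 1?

Appoggiatura.

The harmony at that moment is F minor seventh chord (F, Ab, C, Eb); G4 is not a chord tone.
It is approached by leap up from Eb4 and left by step down to F4.
Leap in, step out, metrically accented — an appoggiatura.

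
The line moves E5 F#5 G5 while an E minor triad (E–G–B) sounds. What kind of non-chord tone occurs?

The harmony at that moment is E minor triad (E, G, B); F#5 is not a chord tone.
It is approached by step up from E5 and left by step up to G5.
Step in, step out in the same direction — a passing tone.

F#5 is a passing tone.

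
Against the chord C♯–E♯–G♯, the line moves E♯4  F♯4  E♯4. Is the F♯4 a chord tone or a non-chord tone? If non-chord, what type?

Non-chord tone — a neighbor tone.

The harmony at that moment is C♯ major triad (C♯, E♯, G♯); F♯4 is not a chord tone.
It is approached by step up from E♯4 and left by step down to E♯4.
Step away and step back to the same note — a neighbor tone (upper neighbor).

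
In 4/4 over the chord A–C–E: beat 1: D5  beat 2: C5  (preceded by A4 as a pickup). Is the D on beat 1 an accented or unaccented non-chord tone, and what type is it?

The harmony at that moment is A minor triad (A, C, E); D5 is not a chord tone.
It is approached by leap up from A4 and left by step down to C5.
Leap in, step out — an appoggiatura.
It falls on the downbeat, so it is accented.

Accented appoggiatura.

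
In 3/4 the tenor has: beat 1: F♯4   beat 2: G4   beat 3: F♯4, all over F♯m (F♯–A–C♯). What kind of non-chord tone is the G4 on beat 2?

Upper neighbor tone.

The harmony at that moment is F♯ minor triad (F♯, A, C♯); G4 is not a chord tone.
It is approached by step up from F♯4 and left by step down to F♯4.
Step away and step back to the same note — a neighbor tone (upper neighbor).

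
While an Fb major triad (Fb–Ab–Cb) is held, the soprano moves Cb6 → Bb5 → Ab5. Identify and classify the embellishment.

The harmony at that moment is Fb major triad (Fb, Ab, Cb); Bb5 is not a chord tone.
It is approached by step down from Cb6 and left by step down to Ab5.
Step in, step out in the same direction — a passing tone.

Bb5 is a passing tone.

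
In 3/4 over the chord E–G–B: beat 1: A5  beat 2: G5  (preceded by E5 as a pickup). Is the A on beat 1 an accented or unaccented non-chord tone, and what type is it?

Accented appoggiatura.

The harmony at that moment is E minor triad (E, G, B); A5 is not a chord tone.
It is approached by leap up from E5 and left by step down to G5.
Leap in, step out — an appoggiatura.
It falls on the downbeat, so it is accented.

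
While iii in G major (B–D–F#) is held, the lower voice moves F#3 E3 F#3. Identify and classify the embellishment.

The harmony at that moment is B minor triad (B, D, F#); E3 is not a chord tone.
It is approached by step down from F#3 and left by step up to F#3.
Step away and step back to the same note — a neighbor tone (lower neighbor).

E3 is a neighbor tone.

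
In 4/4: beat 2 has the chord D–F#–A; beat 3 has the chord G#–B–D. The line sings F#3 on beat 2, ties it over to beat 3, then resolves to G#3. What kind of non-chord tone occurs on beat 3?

Retardation.

The harmony at that moment is G# diminished triad (G#, B, D); F#3 is not a chord tone.
It is held over (the same pitch as the preceding F#3) and left by step up to G#3.
Held over from the previous chord and resolving up by step — a retardation.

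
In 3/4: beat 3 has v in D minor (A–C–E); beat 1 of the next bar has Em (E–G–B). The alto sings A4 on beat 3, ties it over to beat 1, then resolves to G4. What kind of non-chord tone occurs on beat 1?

The harmony at that moment is E minor triad (E, G, B); A4 is not a chord tone.
It is held over (the same pitch as the preceding A4) and left by step down to G4.
Held over from the previous chord and resolving down by step — a suspension.

Suspension.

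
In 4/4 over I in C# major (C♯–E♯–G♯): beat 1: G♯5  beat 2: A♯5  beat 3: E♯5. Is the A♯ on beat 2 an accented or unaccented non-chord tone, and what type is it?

Unaccented escape tone.

The harmony at that moment is C♯ major triad (C♯, E♯, G♯); A♯5 is not a chord tone.
It is approached by step up from G♯5 and left by leap down to E♯5.
Step in, leap out — an escape tone.
It falls on a weak beat, so it is unaccented.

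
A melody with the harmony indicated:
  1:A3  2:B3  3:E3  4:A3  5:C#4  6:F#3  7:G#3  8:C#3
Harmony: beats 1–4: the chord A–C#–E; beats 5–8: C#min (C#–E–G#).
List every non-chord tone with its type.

The harmony at that moment is A major triad (A, C#, E); B3 is not a chord tone.
It is approached by step up from A3 and left by leap down to E3.
Step in, leap out — an escape tone.
The harmony at that moment is C# minor triad (C#, E, G#); F#3 is not a chord tone.
It is approached by leap down from C#4 and left by step up to G#3.
Leap in, step out — an appoggiatura.

B3 (beat 2) — escape tone; F#3 (beat 6) — appoggiatura.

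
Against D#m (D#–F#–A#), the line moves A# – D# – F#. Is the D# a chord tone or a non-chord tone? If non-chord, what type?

Chord tone (the root of D# minor triad).

D# minor triad contains D#, F#, A#; D# is the root, so it is a chord tone.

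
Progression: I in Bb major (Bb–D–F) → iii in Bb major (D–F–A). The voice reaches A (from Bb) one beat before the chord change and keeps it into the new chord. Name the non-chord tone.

The harmony at that moment is Bb major triad (Bb, D, F); A is not a chord tone.
It is approached by step down from Bb and then sustained as the same pitch into the next harmony.
Arriving early and becoming a chord tone when the harmony changes — an anticipation.

A is an anticipation.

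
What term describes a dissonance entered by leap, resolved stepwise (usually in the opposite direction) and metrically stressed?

Appoggiatura.

Approach: by leap. Departure: by step. Metric position: strong.
Leap in, step out, in a metrically strong position — an appoggiatura. (It is the mirror image of the escape tone, which steps in and leaps out from a weak position.)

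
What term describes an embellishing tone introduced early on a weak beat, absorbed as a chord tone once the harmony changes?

Anticipation.

Approach: ahead of the chord change (typically by step), so it is dissonant against the current harmony. Departure: none — the same pitch is restated or held and is a chord tone of the new harmony.
Dissonant first, consonant once the harmony catches up: the note simply arrives early — an anticipation. (The reverse timing, consonant first and dissonant after the change, would be a suspension or retardation.)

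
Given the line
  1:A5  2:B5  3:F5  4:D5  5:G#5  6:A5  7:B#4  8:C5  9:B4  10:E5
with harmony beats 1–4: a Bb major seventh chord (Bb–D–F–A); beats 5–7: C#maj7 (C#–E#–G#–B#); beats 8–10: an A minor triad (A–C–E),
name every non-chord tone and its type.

B5 (beat 2) — escape tone; A5 (beat 6) — escape tone; B4 (beat 9) — escape tone.

The harmony at that moment is Bb major seventh chord (Bb, D, F, A); B5 is not a chord tone.
It is approached by step up from A5 and left by leap down to F5.
Step in, leap out — an escape tone.
The harmony at that moment is C# major seventh chord (C#, E#, G#, B#); A5 is not a chord tone.
It is approached by step up from G#5 and left by leap down to B#4.
Step in, leap out — an escape tone.
The harmony at that moment is A minor triad (A, C, E); B4 is not a chord tone.
It is approached by step down from C5 and left by leap up to E5.
Step in, leap out — an escape tone.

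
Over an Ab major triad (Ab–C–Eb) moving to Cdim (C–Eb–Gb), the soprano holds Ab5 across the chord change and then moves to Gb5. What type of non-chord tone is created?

The harmony at that moment is C diminished triad (C, Eb, Gb); Ab5 is not a chord tone.
It is held over (the same pitch as the preceding Ab5) and left by step down to Gb5.
Held over from the previous chord and resolving down by step — a suspension.

Ab5 is a suspension.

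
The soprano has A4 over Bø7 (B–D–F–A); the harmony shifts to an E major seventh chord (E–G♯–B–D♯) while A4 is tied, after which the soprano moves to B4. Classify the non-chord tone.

The harmony at that moment is E major seventh chord (E, G♯, B, D♯); A4 is not a chord tone.
It is held over (the same pitch as the preceding A4) and left by step up to B4.
Held over from the previous chord and resolving up by step — a retardation.

A4 is a retardation.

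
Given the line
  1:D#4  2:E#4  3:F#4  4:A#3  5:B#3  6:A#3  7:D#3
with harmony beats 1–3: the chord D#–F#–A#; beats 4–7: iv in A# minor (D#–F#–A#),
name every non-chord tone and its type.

E#4 (beat 2) — passing tone; B#3 (beat 5) — neighbor tone.

The harmony at that moment is D# minor triad (D#, F#, A#); E#4 is not a chord tone.
It is approached by step up from D#4 and left by step up to F#4.
Step in, step out in the same direction — a passing tone.
The harmony at that moment is D# minor triad (D#, F#, A#); B#3 is not a chord tone.
It is approached by step up from A#3 and left by step down to A#3.
Step away and step back to the same note — a neighbor tone (upper neighbor).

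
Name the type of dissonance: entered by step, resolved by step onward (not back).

Passing tone.

Approach: by step. Departure: by step, continuing in the same direction.
Stepwise on both sides with no change of direction means the note fills in the space between two different chord tones — a passing tone. (Had it turned back to its starting note it would be a neighbor tone instead.)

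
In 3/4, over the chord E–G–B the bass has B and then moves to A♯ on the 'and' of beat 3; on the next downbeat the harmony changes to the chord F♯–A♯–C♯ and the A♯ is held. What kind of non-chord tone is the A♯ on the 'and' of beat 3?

Anticipation.

The harmony at that moment is E minor triad (E, G, B); A♯ is not a chord tone.
It is approached by step down from B and then sustained as the same pitch into the next harmony.
Arriving early and becoming a chord tone when the harmony changes — an anticipation.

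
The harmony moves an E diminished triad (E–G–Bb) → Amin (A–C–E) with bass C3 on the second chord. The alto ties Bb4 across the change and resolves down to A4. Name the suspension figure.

At the second chord the bass is C3. The suspended Bb4 lies a seventh above the bass; after resolving down by step to A4, the interval above the bass becomes a sixth.
Suspension figures are named by those two intervals: 7–6.

7–6 suspension.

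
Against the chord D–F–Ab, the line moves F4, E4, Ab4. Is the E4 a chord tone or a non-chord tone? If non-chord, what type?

The harmony at that moment is D diminished triad (D, F, Ab); E4 is not a chord tone.
It is approached by step down from F4 and left by leap up to Ab4.
Step in, leap out — an escape tone.

Non-chord tone — an escape tone.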